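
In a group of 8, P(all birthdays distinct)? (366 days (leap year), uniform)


P(all different) = Π(366-i)/366 for i=0..7
= (366/366)×(365/366)×...×(359/366)
= 0.925861

P ≈ 0.9259 ≈ 92.59%


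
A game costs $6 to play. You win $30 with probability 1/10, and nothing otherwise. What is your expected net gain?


E[gain] = (30-6)×1/10 + (-6)×9/10
= 12/5 - 27/5 = -3

Expected net gain = $-3 ≈ $-3.00


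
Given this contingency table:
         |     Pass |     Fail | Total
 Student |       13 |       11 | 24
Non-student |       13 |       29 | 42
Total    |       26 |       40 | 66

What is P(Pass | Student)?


P(Pass | Student) = 13/(13+11) = 13/24

P(Pass|Student) = 13/24 ≈ 54.17%


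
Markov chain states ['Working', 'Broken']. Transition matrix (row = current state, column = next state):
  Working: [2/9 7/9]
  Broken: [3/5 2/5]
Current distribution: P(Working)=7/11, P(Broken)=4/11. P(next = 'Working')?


P(next=Working) = Σᵢ P(now=i)×P(i→Working)
= 7/11×2/9 + 4/11×3/5
= 14/99 + 12/55 = 178/495

P = 178/495 ≈ 0.3596


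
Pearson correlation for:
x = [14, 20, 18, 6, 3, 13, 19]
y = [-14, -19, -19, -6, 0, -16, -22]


n=7, Σx=93, Σy=-96, Σxy=-1580, Σx²=1495, Σy²=1694
r = (7×(-1580) - 93×(-96))/√((7×1495 - 93²)(7×1694 - (-96)²))
= -2132/√(1816×2642) = -2132/√4797872 ≈ -2132/2190.4045 ≈ -0.9733

r ≈ -0.9733


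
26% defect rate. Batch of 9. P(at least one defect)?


P(all good) = (37/50)^9 = 129961739795077/1953125000000000
P(≥1 defect) = 1823163260204923/1953125000000000

P = 1823163260204923/1953125000000000 ≈ 93.35%


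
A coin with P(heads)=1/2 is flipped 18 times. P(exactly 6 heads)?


Binomial: P(X=6) = C(18,6)×p^6×(1-p)^12
= 18564 × 1/64 × 1/4096 = 4641/65536

P(X=6) = 4641/65536 ≈ 7.08%


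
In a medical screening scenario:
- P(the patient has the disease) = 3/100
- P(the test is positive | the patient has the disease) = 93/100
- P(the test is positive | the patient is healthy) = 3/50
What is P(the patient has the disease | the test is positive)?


Using Bayes' theorem:
P(A|B) = P(B|A)·P(A) / P(B)

P(the test is positive) = 93/100 × 3/100 + 3/50 × 97/100
= 279/10000 + 291/5000 = 861/10000

P(the patient has the disease|the test is positive) = (279/10000) / (861/10000) = 93/287

P(the patient has the disease|the test is positive) = 93/287 ≈ 32.40%


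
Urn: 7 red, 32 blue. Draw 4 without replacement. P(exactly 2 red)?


Hypergeometric: C(7,2)×C(32,2)/C(39,4)
= 21×496/82251 = 3472/27417

P(X=2) = 3472/27417 ≈ 12.66%


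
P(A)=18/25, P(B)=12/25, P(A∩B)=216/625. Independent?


P(A)×P(B) = 216/625
P(A∩B) = 216/625
Equal ✓ → Independent

Yes, independent


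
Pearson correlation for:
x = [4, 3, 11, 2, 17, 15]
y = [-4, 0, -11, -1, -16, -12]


n=6, Σx=52, Σy=-44, Σxy=-591, Σx²=664, Σy²=538
r = (6×(-591) - 52×(-44))/√((6×664 - 52²)(6×538 - (-44)²))
= -1258/√(1280×1292) = -1258/√1653760 ≈ -1258/1285.9860 ≈ -0.9782

r ≈ -0.9782


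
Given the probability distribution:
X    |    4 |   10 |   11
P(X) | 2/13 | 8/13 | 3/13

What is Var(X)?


E[X] = 121/13
E[X²] = 1195/13
Var(X) = E[X²] - (E[X])² = 1195/13 - 14641/169 = 894/169

Var(X) = 894/169 ≈ 5.2899


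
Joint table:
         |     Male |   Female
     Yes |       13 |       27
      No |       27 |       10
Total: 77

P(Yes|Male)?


P(Yes|Male) = 13/(13+27) = 13/40

P = 13/40 ≈ 32.50%


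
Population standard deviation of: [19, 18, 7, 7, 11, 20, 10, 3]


Mean = 95/8
  (19-95/8)²=3249/64
  (18-95/8)²=2401/64
  (7-95/8)²=1521/64
  (7-95/8)²=1521/64
  (11-95/8)²=49/64
  (20-95/8)²=4225/64
  (10-95/8)²=225/64
  (3-95/8)²=5041/64
Σ(x-μ)² = 2279/8
σ² = (2279/8)/8 = 2279/64

σ = √(2279/64) ≈ 5.9674


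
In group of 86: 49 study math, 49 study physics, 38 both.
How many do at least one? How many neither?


|A∪B| = 49+49-38 = 60
Neither = 86-60 = 26

At least one: 60; Neither: 26


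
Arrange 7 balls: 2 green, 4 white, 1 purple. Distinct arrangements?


7!/(2!×4!×1!) = 105

105


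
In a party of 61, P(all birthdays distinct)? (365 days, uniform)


P(all different) = Π(365-i)/365 for i=0..60
= (365/365)×(364/365)×...×(305/365)
= 0.004911

P ≈ 0.0049 ≈ 0.49%


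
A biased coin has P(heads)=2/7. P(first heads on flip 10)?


Geometric: P(X=10) = (1-p)^(k-1)×p = (5/7)^9×2/7 = 3906250/282475249

P(X=10) = 3906250/282475249 ≈ 1.38%


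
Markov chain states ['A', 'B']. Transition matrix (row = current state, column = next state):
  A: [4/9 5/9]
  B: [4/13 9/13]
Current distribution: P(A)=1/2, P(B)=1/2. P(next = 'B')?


P(next=B) = Σᵢ P(now=i)×P(i→B)
= 1/2×5/9 + 1/2×9/13
= 5/18 + 9/26 = 73/117

P = 73/117 ≈ 0.6239


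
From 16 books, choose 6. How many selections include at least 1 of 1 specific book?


Complement: C(16,6) - C(15,6) = 8008 - 5005 = 3003

3003


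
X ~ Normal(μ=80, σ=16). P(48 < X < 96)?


z₁=(48-80)/16=-2.0, z₂=(96-80)/16=1.0
P = Φ(1.0) - Φ(-2.0) = 0.841345 - 0.022750 = 0.818595 ≈ 0.8186

P(48 < X < 96) ≈ 0.8186


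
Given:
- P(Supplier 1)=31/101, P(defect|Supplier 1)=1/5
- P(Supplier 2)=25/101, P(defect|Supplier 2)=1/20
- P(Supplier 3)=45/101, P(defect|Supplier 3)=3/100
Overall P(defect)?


P(B) = Σ P(B|Aᵢ)×P(Aᵢ)
  1/5×31/101 = 31/505
  1/20×25/101 = 5/404
  3/100×45/101 = 27/2020
Sum = 44/505

P(defect) = 44/505 ≈ 8.71%


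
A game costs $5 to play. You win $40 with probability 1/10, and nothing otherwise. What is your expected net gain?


E[gain] = (40-5)×1/10 + (-5)×9/10
= 7/2 - 9/2 = -1

Expected net gain = $-1 ≈ $-1.00


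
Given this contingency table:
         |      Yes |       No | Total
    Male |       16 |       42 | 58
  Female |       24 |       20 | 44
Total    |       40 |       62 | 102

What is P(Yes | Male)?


P(Yes | Male) = 16/(16+42) = 16/58 = 8/29

P(Yes|Male) = 8/29 ≈ 27.59%


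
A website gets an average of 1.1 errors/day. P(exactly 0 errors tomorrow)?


Poisson(λ=1.1): P(X=0) = e^(-λ)×λ^k/k!
= e^(-1.1) × 1.1^0 / 0!
≈ 0.3328710837 × 1 / 1 ≈ 0.332871

P(X=0) ≈ 0.332871 ≈ 33.29%


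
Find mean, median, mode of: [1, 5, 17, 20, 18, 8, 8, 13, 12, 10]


Sorted: [1, 5, 8, 8, 10, 12, 13, 17, 18, 20]
Mean = 112/10 = 56/5
Median = 11
Freq: {1: 1, 5: 1, 17: 1, 20: 1, 18: 1, 8: 2, 13: 1, 12: 1, 10: 1}
Mode: [8]

Mean=56/5, Median=11, Mode=8


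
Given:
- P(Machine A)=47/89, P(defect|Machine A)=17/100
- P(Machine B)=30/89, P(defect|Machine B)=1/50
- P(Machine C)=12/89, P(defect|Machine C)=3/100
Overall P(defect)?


P(B) = Σ P(B|Aᵢ)×P(Aᵢ)
  17/100×47/89 = 799/8900
  1/50×30/89 = 3/445
  3/100×12/89 = 9/2225
Sum = 179/1780

P(defect) = 179/1780 ≈ 10.06%


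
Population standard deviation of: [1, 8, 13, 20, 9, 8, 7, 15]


Mean = 81/8
  (1-81/8)²=5329/64
  (8-81/8)²=289/64
  (13-81/8)²=529/64
  (20-81/8)²=6241/64
  (9-81/8)²=81/64
  (8-81/8)²=289/64
  (7-81/8)²=625/64
  (15-81/8)²=1521/64
Σ(x-μ)² = 1863/8
σ² = (1863/8)/8 = 1863/64

σ = √(1863/64) ≈ 5.3953


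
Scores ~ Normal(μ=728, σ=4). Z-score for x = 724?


z = (x - μ)/σ = (724 - 728)/4 = -1.0

z = -1.0


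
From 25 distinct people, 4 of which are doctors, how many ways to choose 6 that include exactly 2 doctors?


Choose 2 of the 4 doctors and 4 of the other 21 people:
C(4,2)×C(21,4) = 6×5985 = 35910

35910


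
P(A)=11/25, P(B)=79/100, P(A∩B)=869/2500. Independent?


P(A)×P(B) = 869/2500
P(A∩B) = 869/2500
Equal ✓ → Independent

Yes, independent


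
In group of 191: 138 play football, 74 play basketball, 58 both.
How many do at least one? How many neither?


|A∪B| = 138+74-58 = 154
Neither = 191-154 = 37

At least one: 154; Neither: 37


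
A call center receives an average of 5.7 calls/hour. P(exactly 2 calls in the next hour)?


Poisson(λ=5.7): P(X=2) = e^(-λ)×λ^k/k!
= e^(-5.7) × 5.7^2 / 2!
≈ 0.003345965457 × 32.49 / 2 ≈ 0.054355

P(X=2) ≈ 0.054355 ≈ 5.44%


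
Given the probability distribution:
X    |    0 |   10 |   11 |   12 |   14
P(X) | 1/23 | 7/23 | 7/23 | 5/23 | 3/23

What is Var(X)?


E[X] = 249/23
E[X²] = 2855/23
Var(X) = E[X²] - (E[X])² = 2855/23 - 62001/529 = 3664/529

Var(X) = 3664/529 ≈ 6.9263


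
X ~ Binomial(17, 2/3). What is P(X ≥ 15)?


P(X ≥ 15) = Σ P(X=i) for i=15..17
P(X=15) = 4456448/129140163
P(X=16) = 1114112/129140163
P(X=17) = 131072/129140163
Sum = 1900544/43046721

P(X ≥ 15) = 1900544/43046721 ≈ 4.42%


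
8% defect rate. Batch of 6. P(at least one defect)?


P(all good) = (23/25)^6 = 148035889/244140625
P(≥1 defect) = 96104736/244140625

P = 96104736/244140625 ≈ 39.36%


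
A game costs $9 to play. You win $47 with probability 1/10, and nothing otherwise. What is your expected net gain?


E[gain] = (47-9)×1/10 + (-9)×9/10
= 19/5 - 81/10 = -43/10

Expected net gain = $-43/10 ≈ $-4.30


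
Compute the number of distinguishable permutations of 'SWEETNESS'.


Letters: 9, freq: {'S': 3, 'W': 1, 'E': 3, 'T': 1, 'N': 1}
9!/(3!×1!×3!×1!×1!) = 362880/36 = 10080

10080


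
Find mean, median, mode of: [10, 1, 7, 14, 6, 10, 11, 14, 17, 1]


Sorted: [1, 1, 6, 7, 10, 10, 11, 14, 14, 17]
Mean = 91/10
Median = 10
Freq: {10: 2, 1: 2, 7: 1, 14: 2, 6: 1, 11: 1, 17: 1}
Mode: [1, 10, 14]

Mean=91/10, Median=10, Mode=[1, 10, 14]


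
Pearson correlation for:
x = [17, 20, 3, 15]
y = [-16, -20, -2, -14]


n=4, Σx=55, Σy=-52, Σxy=-888, Σx²=923, Σy²=856
r = (4×(-888) - 55×(-52))/√((4×923 - 55²)(4×856 - (-52)²))
= -692/√(667×720) = -692/√480240 ≈ -692/692.9935 ≈ -0.9986

r ≈ -0.9986


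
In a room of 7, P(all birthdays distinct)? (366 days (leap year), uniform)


P(all different) = Π(366-i)/366 for i=0..6
= (366/366)×(365/366)×...×(360/366)
= 0.943914

P ≈ 0.9439 ≈ 94.39%


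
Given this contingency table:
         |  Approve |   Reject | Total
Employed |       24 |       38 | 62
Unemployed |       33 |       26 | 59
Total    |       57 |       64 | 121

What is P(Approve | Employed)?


P(Approve | Employed) = 24/(24+38) = 24/62 = 12/31

P(Approve|Employed) = 12/31 ≈ 38.71%


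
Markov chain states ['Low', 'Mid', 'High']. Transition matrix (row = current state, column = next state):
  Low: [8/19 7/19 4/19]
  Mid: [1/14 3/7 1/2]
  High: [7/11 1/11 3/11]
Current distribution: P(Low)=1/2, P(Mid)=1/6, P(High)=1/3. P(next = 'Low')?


P(next=Low) = Σᵢ P(now=i)×P(i→Low)
= 1/2×8/19 + 1/6×1/14 + 1/3×7/11
= 4/19 + 1/84 + 7/33 = 2543/5852

P = 2543/5852 ≈ 0.4346


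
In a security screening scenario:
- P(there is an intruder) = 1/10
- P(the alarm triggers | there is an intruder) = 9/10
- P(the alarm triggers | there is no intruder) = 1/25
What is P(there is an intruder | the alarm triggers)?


Using Bayes' theorem:
P(A|B) = P(B|A)·P(A) / P(B)

P(the alarm triggers) = 9/10 × 1/10 + 1/25 × 9/10
= 9/100 + 9/250 = 63/500

P(there is an intruder|the alarm triggers) = (9/100) / (63/500) = 5/7

P(there is an intruder|the alarm triggers) = 5/7 ≈ 71.43%


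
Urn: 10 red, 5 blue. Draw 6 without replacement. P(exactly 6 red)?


Hypergeometric: C(10,6)×C(5,0)/C(15,6)
= 210×1/5005 = 6/143

P(X=6) = 6/143 ≈ 4.20%


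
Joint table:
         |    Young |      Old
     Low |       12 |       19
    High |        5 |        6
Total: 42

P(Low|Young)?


P(Low|Young) = 12/(12+5) = 12/17

P = 12/17 ≈ 70.59%


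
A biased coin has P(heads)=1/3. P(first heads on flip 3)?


Geometric: P(X=3) = (1-p)^(k-1)×p = (2/3)^2×1/3 = 4/27

P(X=3) = 4/27 ≈ 14.81%


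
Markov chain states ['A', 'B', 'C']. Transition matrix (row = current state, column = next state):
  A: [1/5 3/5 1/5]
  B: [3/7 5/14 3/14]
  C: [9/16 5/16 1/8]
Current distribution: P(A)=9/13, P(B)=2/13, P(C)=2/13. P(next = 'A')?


P(next=A) = Σᵢ P(now=i)×P(i→A)
= 9/13×1/5 + 2/13×3/7 + 2/13×9/16
= 9/65 + 6/91 + 9/104 = 1059/3640

P = 1059/3640 ≈ 0.2909


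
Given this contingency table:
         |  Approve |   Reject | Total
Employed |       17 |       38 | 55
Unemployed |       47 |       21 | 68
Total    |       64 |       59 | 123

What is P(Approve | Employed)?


P(Approve | Employed) = 17/(17+38) = 17/55

P(Approve|Employed) = 17/55 ≈ 30.91%


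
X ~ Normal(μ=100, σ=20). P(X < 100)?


z = (100-100)/20 = 0.0
P(Z < 0.0) = 0.5000

P(X < 100) ≈ 0.5000


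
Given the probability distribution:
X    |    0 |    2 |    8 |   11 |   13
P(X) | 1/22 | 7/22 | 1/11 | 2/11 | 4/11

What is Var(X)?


E[X] = 89/11
E[X²] = 996/11
Var(X) = E[X²] - (E[X])² = 996/11 - 7921/121 = 3035/121

Var(X) = 3035/121 ≈ 25.0826


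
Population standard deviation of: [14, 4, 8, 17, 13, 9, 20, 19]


Mean = 104/8 = 13
  (14-13)²=1
  (4-13)²=81
  (8-13)²=25
  (17-13)²=16
  (13-13)²=0
  (9-13)²=16
  (20-13)²=49
  (19-13)²=36
Σ(x-μ)² = 224
σ² = 224/8 = 28

σ = √(28) ≈ 5.2915


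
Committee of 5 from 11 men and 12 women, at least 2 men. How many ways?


Count by #men:
  2M,3W: C(11,2)×C(12,3)=12100
  3M,2W: C(11,3)×C(12,2)=10890
  4M,1W: C(11,4)×C(12,1)=3960
  5M,0W: C(11,5)×C(12,0)=462
Total = 27412

27412


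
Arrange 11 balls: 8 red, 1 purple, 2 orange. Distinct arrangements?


11!/(8!×1!×2!) = 495

495


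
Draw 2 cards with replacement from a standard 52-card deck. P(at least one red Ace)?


P(not a red Ace) = 50/52 = 25/26
P(none in 2 draws) = (25/26)^2 = 625/676
P(≥1 red Ace) = 1 - 625/676 = 51/676

P = 51/676 ≈ 7.54%


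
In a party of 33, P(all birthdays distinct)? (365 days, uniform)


P(all different) = Π(365-i)/365 for i=0..32
= (365/365)×(364/365)×...×(333/365)
= 0.225028

P ≈ 0.2250 ≈ 22.50%


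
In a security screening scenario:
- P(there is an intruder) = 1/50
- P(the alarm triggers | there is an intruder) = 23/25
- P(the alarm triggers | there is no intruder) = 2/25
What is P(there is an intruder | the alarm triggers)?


Using Bayes' theorem:
P(A|B) = P(B|A)·P(A) / P(B)

P(the alarm triggers) = 23/25 × 1/50 + 2/25 × 49/50
= 23/1250 + 49/625 = 121/1250

P(there is an intruder|the alarm triggers) = (23/1250) / (121/1250) = 23/121

P(there is an intruder|the alarm triggers) = 23/121 ≈ 19.01%


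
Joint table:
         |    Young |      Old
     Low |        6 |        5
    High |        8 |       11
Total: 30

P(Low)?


P(Low) = (6+5)/30 = 11/30

P(Low) = 11/30 ≈ 36.67%


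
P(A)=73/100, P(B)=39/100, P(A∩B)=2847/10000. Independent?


P(A)×P(B) = 2847/10000
P(A∩B) = 2847/10000
Equal ✓ → Independent

Yes, independent


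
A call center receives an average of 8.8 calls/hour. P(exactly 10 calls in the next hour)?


Poisson(λ=8.8): P(X=10) = e^(-λ)×λ^k/k!
= e^(-8.8) × 8.8^10 / 10!
≈ 0.0001507330751 × 2785009760.09 / 3628800 ≈ 0.115684

P(X=10) ≈ 0.115684 ≈ 11.57%


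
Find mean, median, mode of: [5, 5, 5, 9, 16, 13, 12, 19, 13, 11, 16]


Sorted: [5, 5, 5, 9, 11, 12, 13, 13, 16, 16, 19]
Mean = 124/11
Median = 12
Freq: {5: 3, 9: 1, 16: 2, 13: 2, 12: 1, 19: 1, 11: 1}
Mode: [5]

Mean=124/11, Median=12, Mode=5


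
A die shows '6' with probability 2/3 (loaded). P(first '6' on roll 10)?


Geometric: P(X=10) = (1-p)^(k-1)×p = (1/3)^9×2/3 = 2/59049

P(X=10) = 2/59049 ≈ 0.00%


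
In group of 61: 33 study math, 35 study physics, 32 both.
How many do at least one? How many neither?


|A∪B| = 33+35-32 = 36
Neither = 61-36 = 25

At least one: 36; Neither: 25


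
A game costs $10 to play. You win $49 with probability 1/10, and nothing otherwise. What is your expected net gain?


E[gain] = (49-10)×1/10 + (-10)×9/10
= 39/10 - 9 = -51/10

Expected net gain = $-51/10 ≈ $-5.10


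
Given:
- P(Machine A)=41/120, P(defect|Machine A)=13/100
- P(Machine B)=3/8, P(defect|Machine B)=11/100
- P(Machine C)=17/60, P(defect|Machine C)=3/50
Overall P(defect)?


P(B) = Σ P(B|Aᵢ)×P(Aᵢ)
  13/100×41/120 = 533/12000
  11/100×3/8 = 33/800
  3/50×17/60 = 17/1000
Sum = 77/750

P(defect) = 77/750 ≈ 10.27%


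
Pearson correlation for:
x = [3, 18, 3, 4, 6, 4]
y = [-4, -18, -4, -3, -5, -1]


n=6, Σx=38, Σy=-35, Σxy=-394, Σx²=410, Σy²=391
r = (6×(-394) - 38×(-35))/√((6×410 - 38²)(6×391 - (-35)²))
= -1034/√(1016×1121) = -1034/√1138936 ≈ -1034/1067.2094 ≈ -0.9689

r ≈ -0.9689


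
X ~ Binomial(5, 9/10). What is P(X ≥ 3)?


P(X ≥ 3) = Σ P(X=i) for i=3..5
P(X=3) = 729/10000
P(X=4) = 6561/20000
P(X=5) = 59049/100000
Sum = 12393/12500

P(X ≥ 3) = 12393/12500 ≈ 99.14%


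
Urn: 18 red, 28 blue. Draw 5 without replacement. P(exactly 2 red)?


Hypergeometric: C(18,2)×C(28,3)/C(46,5)
= 153×3276/1370754 = 3978/10879

P(X=2) = 3978/10879 ≈ 36.57%


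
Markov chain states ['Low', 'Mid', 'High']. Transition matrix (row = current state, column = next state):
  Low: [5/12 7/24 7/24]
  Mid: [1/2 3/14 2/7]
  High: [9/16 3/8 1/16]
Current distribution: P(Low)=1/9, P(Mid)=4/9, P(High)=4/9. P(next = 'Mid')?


P(next=Mid) = Σᵢ P(now=i)×P(i→Mid)
= 1/9×7/24 + 4/9×3/14 + 4/9×3/8
= 7/216 + 2/21 + 1/6 = 445/1512

P = 445/1512 ≈ 0.2943


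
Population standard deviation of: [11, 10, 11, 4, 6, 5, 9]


Mean = 56/7 = 8
  (11-8)²=9
  (10-8)²=4
  (11-8)²=9
  (4-8)²=16
  (6-8)²=4
  (5-8)²=9
  (9-8)²=1
Σ(x-μ)² = 52
σ² = 52/7

σ = √(52/7) ≈ 2.7255


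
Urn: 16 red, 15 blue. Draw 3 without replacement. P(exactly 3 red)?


Hypergeometric: C(16,3)×C(15,0)/C(31,3)
= 560×1/4495 = 112/899

P(X=3) = 112/899 ≈ 12.46%


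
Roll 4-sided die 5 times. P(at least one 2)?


P(no 2)^5 = (3/4)^5 = 243/1024
P(≥1) = 1 - 243/1024 = 781/1024

P = 781/1024 ≈ 76.27%


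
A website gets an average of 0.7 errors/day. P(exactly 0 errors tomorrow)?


Poisson(λ=0.7): P(X=0) = e^(-λ)×λ^k/k!
= e^(-0.7) × 0.7^0 / 0!
≈ 0.4965853038 × 1 / 1 ≈ 0.496585

P(X=0) ≈ 0.496585 ≈ 49.66%


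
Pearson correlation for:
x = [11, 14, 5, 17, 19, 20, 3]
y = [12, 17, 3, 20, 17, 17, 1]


n=7, Σx=89, Σy=87, Σxy=1391, Σx²=1401, Σy²=1421
r = (7×1391 - 89×87)/√((7×1401 - 89²)(7×1421 - 87²))
= 1994/√(1886×2378) = 1994/√4484908 ≈ 1994/2117.7601 ≈ 0.9416

r ≈ 0.9416


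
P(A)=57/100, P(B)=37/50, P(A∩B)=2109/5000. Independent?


P(A)×P(B) = 2109/5000
P(A∩B) = 2109/5000
Equal ✓ → Independent

Yes, independent


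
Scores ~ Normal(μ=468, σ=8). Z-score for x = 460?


z = (x - μ)/σ = (460 - 468)/8 = -1.0

z = -1.0


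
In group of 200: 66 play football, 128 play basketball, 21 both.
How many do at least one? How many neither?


|A∪B| = 66+128-21 = 173
Neither = 200-173 = 27

At least one: 173; Neither: 27


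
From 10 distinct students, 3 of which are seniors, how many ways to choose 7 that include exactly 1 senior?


Choose 1 of the 3 seniors and 6 of the other 7 students:
C(3,1)×C(7,6) = 3×7 = 21

21


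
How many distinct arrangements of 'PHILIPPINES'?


Letters: 11, freq: {'P': 3, 'H': 1, 'I': 3, 'L': 1, 'N': 1, 'E': 1, 'S': 1}
11!/(3!×1!×3!×1!×1!×1!×1!) = 39916800/36 = 1108800

1108800


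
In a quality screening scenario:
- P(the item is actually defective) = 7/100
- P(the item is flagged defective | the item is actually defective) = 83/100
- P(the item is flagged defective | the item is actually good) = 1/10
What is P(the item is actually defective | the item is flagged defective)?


Using Bayes' theorem:
P(A|B) = P(B|A)·P(A) / P(B)

P(the item is flagged defective) = 83/100 × 7/100 + 1/10 × 93/100
= 581/10000 + 93/1000 = 1511/10000

P(the item is actually defective|the item is flagged defective) = (581/10000) / (1511/10000) = 581/1511

P(the item is actually defective|the item is flagged defective) = 581/1511 ≈ 38.45%


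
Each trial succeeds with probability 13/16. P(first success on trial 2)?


Geometric: P(X=2) = (1-p)^(k-1)×p = (3/16)^1×13/16 = 39/256

P(X=2) = 39/256 ≈ 15.23%


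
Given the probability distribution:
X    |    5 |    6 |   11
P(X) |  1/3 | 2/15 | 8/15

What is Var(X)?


E[X] = 25/3
E[X²] = 233/3
Var(X) = E[X²] - (E[X])² = 233/3 - 625/9 = 74/9

Var(X) = 74/9 ≈ 8.2222


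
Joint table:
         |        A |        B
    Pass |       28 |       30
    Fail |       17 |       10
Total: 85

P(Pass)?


P(Pass) = (28+30)/85 = 58/85

P(Pass) = 58/85 ≈ 68.24%


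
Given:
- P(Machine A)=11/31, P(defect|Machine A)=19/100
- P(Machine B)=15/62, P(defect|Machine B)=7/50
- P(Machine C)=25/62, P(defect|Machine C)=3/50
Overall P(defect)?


P(B) = Σ P(B|Aᵢ)×P(Aᵢ)
  19/100×11/31 = 209/3100
  7/50×15/62 = 21/620
  3/50×25/62 = 3/124
Sum = 389/3100

P(defect) = 389/3100 ≈ 12.55%


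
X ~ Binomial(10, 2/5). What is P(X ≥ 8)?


P(X ≥ 8) = Σ P(X=i) for i=8..10
P(X=8) = 20736/1953125
P(X=9) = 3072/1953125
P(X=10) = 1024/9765625
Sum = 120064/9765625

P(X ≥ 8) = 120064/9765625 ≈ 1.23%


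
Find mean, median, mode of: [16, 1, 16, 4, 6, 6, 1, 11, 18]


Sorted: [1, 1, 4, 6, 6, 11, 16, 16, 18]
Mean = 79/9
Median = 6
Freq: {16: 2, 1: 2, 4: 1, 6: 2, 11: 1, 18: 1}
Mode: [1, 6, 16]

Mean=79/9, Median=6, Mode=[1, 6, 16]


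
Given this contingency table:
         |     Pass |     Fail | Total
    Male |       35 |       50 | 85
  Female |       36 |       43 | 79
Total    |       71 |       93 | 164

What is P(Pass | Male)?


P(Pass | Male) = 35/(35+50) = 35/85 = 7/17

P(Pass|Male) = 7/17 ≈ 41.18%


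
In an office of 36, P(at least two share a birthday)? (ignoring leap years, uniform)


P(all different) = Π(365-i)/365 for i=0..35
= 0.167818
P(match) = 1 - 0.167818 = 0.832182

P ≈ 0.8322 ≈ 83.22%


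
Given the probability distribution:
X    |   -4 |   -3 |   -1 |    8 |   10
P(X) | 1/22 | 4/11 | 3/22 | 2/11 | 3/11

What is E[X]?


E[X] = Σ x·P(X=x)
= (-4)×(1/22) + (-3)×(4/11) + (-1)×(3/22) + (8)×(2/11) + (10)×(3/11)
= 61/22

E[X] = 61/22


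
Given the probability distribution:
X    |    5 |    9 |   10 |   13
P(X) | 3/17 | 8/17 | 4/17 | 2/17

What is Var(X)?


E[X] = 9
E[X²] = 1461/17
Var(X) = E[X²] - (E[X])² = 1461/17 - 81 = 84/17

Var(X) = 84/17 ≈ 4.9412


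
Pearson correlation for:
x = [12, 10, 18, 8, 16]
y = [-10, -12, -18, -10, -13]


n=5, Σx=64, Σy=-63, Σxy=-852, Σx²=888, Σy²=837
r = (5×(-852) - 64×(-63))/√((5×888 - 64²)(5×837 - (-63)²))
= -228/√(344×216) = -228/√74304 ≈ -228/272.5876 ≈ -0.8364

r ≈ -0.8364


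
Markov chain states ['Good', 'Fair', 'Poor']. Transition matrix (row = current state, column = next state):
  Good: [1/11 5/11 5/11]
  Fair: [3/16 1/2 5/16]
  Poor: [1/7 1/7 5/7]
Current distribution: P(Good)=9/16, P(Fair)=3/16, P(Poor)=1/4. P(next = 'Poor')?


P(next=Poor) = Σᵢ P(now=i)×P(i→Poor)
= 9/16×5/11 + 3/16×5/16 + 1/4×5/7
= 45/176 + 15/256 + 5/28 = 9715/19712

P = 9715/19712 ≈ 0.4928


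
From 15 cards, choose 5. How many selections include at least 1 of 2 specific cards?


Complement: C(15,5) - C(13,5) = 3003 - 1287 = 1716

1716


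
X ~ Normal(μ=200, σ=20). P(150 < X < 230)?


z₁=(150-200)/20=-2.5, z₂=(230-200)/20=1.5
P = Φ(1.5) - Φ(-2.5) = 0.933193 - 0.006210 = 0.926983 ≈ 0.9270

P(150 < X < 230) ≈ 0.9270


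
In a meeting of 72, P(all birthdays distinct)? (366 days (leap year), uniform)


P(all different) = Π(366-i)/366 for i=0..71
= (366/366)×(365/366)×...×(295/366)
= 0.000559

P ≈ 0.0006 ≈ 0.06%


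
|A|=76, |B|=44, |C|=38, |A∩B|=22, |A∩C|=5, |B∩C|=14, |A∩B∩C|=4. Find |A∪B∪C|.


|A∪B∪C| = 76+44+38-22-5-14+4 = 121

|A∪B∪C| = 121


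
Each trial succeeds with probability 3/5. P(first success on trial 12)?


Geometric: P(X=12) = (1-p)^(k-1)×p = (2/5)^11×3/5 = 6144/244140625

P(X=12) = 6144/244140625 ≈ 0.00%


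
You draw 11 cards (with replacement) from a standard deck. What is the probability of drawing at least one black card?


P(not a black card) = 26/52 = 1/2
P(none in 11 draws) = (1/2)^11 = 1/2048
P(≥1 black card) = 1 - 1/2048 = 2047/2048

P = 2047/2048 ≈ 99.95%


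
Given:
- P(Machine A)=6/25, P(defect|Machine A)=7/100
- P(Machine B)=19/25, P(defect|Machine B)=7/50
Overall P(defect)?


P(B) = Σ P(B|Aᵢ)×P(Aᵢ)
  7/100×6/25 = 21/1250
  7/50×19/25 = 133/1250
Sum = 77/625

P(defect) = 77/625 ≈ 12.32%


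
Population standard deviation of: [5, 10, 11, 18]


Mean = 44/4 = 11
  (5-11)²=36
  (10-11)²=1
  (11-11)²=0
  (18-11)²=49
Σ(x-μ)² = 86
σ² = 86/4 = 43/2

σ = √(43/2) ≈ 4.6368


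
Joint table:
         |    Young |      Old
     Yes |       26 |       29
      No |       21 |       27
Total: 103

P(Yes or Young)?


P(Yes∨Young) = P(Yes) + P(Young) - P(Yes∧Young)
= (55 + 47 - 26)/103 = 76/103

P = 76/103 ≈ 73.79%


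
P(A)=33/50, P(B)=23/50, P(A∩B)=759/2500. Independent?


P(A)×P(B) = 759/2500
P(A∩B) = 759/2500
Equal ✓ → Independent

Yes, independent


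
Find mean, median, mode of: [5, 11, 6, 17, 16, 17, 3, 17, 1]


Sorted: [1, 3, 5, 6, 11, 16, 17, 17, 17]
Mean = 93/9 = 31/3
Median = 11
Freq: {5: 1, 11: 1, 6: 1, 17: 3, 16: 1, 3: 1, 1: 1}
Mode: [17]

Mean=31/3, Median=11, Mode=17


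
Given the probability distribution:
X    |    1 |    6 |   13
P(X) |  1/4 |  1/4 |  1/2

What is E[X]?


E[X] = Σ x·P(X=x)
= (1)×(1/4) + (6)×(1/4) + (13)×(1/2)
= 33/4

E[X] = 33/4


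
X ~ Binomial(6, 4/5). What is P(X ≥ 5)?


P(X ≥ 5) = Σ P(X=i) for i=5..6
P(X=5) = 6144/15625
P(X=6) = 4096/15625
Sum = 2048/3125

P(X ≥ 5) = 2048/3125 ≈ 65.54%


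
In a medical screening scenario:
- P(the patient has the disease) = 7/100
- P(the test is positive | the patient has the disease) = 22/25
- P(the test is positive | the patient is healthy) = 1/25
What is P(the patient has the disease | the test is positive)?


Using Bayes' theorem:
P(A|B) = P(B|A)·P(A) / P(B)

P(the test is positive) = 22/25 × 7/100 + 1/25 × 93/100
= 77/1250 + 93/2500 = 247/2500

P(the patient has the disease|the test is positive) = (77/1250) / (247/2500) = 154/247

P(the patient has the disease|the test is positive) = 154/247 ≈ 62.35%


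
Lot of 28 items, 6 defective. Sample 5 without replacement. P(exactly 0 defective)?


Hypergeometric: C(6,0)×C(22,5)/C(28,5)
= 1×26334/98280 = 209/780

P(X=0) = 209/780 ≈ 26.79%


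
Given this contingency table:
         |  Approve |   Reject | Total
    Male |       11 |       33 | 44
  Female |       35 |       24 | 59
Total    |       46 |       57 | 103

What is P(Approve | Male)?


P(Approve | Male) = 11/(11+33) = 11/44 = 1/4

P(Approve|Male) = 1/4 ≈ 25.00%


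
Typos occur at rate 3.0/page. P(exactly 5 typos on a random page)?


Poisson(λ=3.0): P(X=5) = e^(-λ)×λ^k/k!
= e^(-3.0) × 3.0^5 / 5!
≈ 0.04978706837 × 243 / 120 ≈ 0.100819

P(X=5) ≈ 0.100819 ≈ 10.08%


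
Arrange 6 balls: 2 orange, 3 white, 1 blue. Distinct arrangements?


6!/(2!×3!×1!) = 60

60


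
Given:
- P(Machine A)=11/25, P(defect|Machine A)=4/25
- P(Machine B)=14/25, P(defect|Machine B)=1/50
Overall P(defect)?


P(B) = Σ P(B|Aᵢ)×P(Aᵢ)
  4/25×11/25 = 44/625
  1/50×14/25 = 7/625
Sum = 51/625

P(defect) = 51/625 ≈ 8.16%


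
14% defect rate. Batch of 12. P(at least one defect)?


P(all good) = (43/50)^12 = 39959630797262576401/244140625000000000000
P(≥1 defect) = 204180994202737423599/244140625000000000000

P = 204180994202737423599/244140625000000000000 ≈ 83.63%


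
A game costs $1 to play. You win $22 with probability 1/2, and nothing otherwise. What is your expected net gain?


E[gain] = (22-1)×1/2 + (-1)×1/2
= 21/2 - 1/2 = 10

Expected net gain = $10 ≈ $10.00


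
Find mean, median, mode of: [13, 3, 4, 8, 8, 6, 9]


Sorted: [3, 4, 6, 8, 8, 9, 13]
Mean = 51/7
Median = 8
Freq: {13: 1, 3: 1, 4: 1, 8: 2, 6: 1, 9: 1}
Mode: [8]

Mean=51/7, Median=8, Mode=8


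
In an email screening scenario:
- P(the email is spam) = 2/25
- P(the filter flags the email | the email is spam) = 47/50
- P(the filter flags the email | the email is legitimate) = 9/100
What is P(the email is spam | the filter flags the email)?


Using Bayes' theorem:
P(A|B) = P(B|A)·P(A) / P(B)

P(the filter flags the email) = 47/50 × 2/25 + 9/100 × 23/25
= 47/625 + 207/2500 = 79/500

P(the email is spam|the filter flags the email) = (47/625) / (79/500) = 188/395

P(the email is spam|the filter flags the email) = 188/395 ≈ 47.59%


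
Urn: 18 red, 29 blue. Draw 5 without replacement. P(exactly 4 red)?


Hypergeometric: C(18,4)×C(29,1)/C(47,5)
= 3060×29/1533939 = 29580/511313

P(X=4) = 29580/511313 ≈ 5.79%


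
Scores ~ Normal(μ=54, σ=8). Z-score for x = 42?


z = (x - μ)/σ = (42 - 54)/8 = -1.5

z = -1.5


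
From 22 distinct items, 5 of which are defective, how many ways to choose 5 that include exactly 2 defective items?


Choose 2 of the 5 defective items and 3 of the other 17 items:
C(5,2)×C(17,3) = 10×680 = 6800

6800


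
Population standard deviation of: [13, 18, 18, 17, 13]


Mean = 79/5
  (13-79/5)²=196/25
  (18-79/5)²=121/25
  (18-79/5)²=121/25
  (17-79/5)²=36/25
  (13-79/5)²=196/25
Σ(x-μ)² = 134/5
σ² = (134/5)/5 = 134/25

σ = √(134/25) ≈ 2.3152


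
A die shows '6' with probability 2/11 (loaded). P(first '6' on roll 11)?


Geometric: P(X=11) = (1-p)^(k-1)×p = (9/11)^10×2/11 = 6973568802/285311670611

P(X=11) = 6973568802/285311670611 ≈ 2.44%


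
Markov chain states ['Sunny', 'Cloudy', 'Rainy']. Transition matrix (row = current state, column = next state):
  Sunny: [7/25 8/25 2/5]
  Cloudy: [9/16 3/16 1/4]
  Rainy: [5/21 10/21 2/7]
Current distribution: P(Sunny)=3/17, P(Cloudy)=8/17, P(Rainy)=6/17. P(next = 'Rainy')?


P(next=Rainy) = Σᵢ P(now=i)×P(i→Rainy)
= 3/17×2/5 + 8/17×1/4 + 6/17×2/7
= 6/85 + 2/17 + 12/119 = 172/595

P = 172/595 ≈ 0.2891


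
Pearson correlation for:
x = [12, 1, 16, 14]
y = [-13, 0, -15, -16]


n=4, Σx=43, Σy=-44, Σxy=-620, Σx²=597, Σy²=650
r = (4×(-620) - 43×(-44))/√((4×597 - 43²)(4×650 - (-44)²))
= -588/√(539×664) = -588/√357896 ≈ -588/598.2441 ≈ -0.9829

r ≈ -0.9829


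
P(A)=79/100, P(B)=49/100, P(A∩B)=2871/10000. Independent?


P(A)×P(B) = 3871/10000
P(A∩B) = 2871/10000
Not equal → NOT independent

No, not independent


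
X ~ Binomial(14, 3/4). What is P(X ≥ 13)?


P(X ≥ 13) = Σ P(X=i) for i=13..14
P(X=13) = 11160261/134217728
P(X=14) = 4782969/268435456
Sum = 27103491/268435456

P(X ≥ 13) = 27103491/268435456 ≈ 10.10%


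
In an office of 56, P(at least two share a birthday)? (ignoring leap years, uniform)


P(all different) = Π(365-i)/365 for i=0..55
= 0.011668
P(match) = 1 - 0.011668 = 0.988332

P ≈ 0.9883 ≈ 98.83%


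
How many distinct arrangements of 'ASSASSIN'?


Letters: 8, freq: {'A': 2, 'S': 4, 'I': 1, 'N': 1}
8!/(2!×4!×1!×1!) = 40320/48 = 840

840


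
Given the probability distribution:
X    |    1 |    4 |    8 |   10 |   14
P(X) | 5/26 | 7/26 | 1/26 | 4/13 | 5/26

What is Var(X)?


E[X] = 191/26
E[X²] = 1961/26
Var(X) = E[X²] - (E[X])² = 1961/26 - 36481/676 = 14505/676

Var(X) = 14505/676 ≈ 21.4571


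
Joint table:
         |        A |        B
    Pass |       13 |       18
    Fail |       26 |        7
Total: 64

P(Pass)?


P(Pass) = (13+18)/64 = 31/64

P(Pass) = 31/64 ≈ 48.44%


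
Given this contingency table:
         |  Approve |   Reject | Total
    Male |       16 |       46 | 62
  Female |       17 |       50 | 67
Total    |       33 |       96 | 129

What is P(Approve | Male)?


P(Approve | Male) = 16/(16+46) = 16/62 = 8/31

P(Approve|Male) = 8/31 ≈ 25.81%


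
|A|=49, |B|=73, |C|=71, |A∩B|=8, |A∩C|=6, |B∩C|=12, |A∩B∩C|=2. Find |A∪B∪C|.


|A∪B∪C| = 49+73+71-8-6-12+2 = 169

|A∪B∪C| = 169


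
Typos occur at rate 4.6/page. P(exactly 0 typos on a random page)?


Poisson(λ=4.6): P(X=0) = e^(-λ)×λ^k/k!
= e^(-4.6) × 4.6^0 / 0!
≈ 0.01005183574 × 1 / 1 ≈ 0.010052

P(X=0) ≈ 0.010052 ≈ 1.01%


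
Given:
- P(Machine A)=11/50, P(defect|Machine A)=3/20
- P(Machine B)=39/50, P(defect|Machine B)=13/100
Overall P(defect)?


P(B) = Σ P(B|Aᵢ)×P(Aᵢ)
  3/20×11/50 = 33/1000
  13/100×39/50 = 507/5000
Sum = 84/625

P(defect) = 84/625 ≈ 13.44%


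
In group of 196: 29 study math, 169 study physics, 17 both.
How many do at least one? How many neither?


|A∪B| = 29+169-17 = 181
Neither = 196-181 = 15

At least one: 181; Neither: 15


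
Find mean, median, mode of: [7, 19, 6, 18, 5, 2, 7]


Sorted: [2, 5, 6, 7, 7, 18, 19]
Mean = 64/7
Median = 7
Freq: {7: 2, 19: 1, 6: 1, 18: 1, 5: 1, 2: 1}
Mode: [7]

Mean=64/7, Median=7, Mode=7


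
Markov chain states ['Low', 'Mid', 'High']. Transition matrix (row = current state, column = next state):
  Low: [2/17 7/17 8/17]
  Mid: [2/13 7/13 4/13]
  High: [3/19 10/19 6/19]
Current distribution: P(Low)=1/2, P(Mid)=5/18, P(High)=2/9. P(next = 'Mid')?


P(next=Mid) = Σᵢ P(now=i)×P(i→Mid)
= 1/2×7/17 + 5/18×7/13 + 2/9×10/19
= 7/34 + 35/234 + 20/171 = 5951/12597

P = 5951/12597 ≈ 0.4724


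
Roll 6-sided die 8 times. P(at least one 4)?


P(no 4)^8 = (5/6)^8 = 390625/1679616
P(≥1) = 1 - 390625/1679616 = 1288991/1679616

P = 1288991/1679616 ≈ 76.74%


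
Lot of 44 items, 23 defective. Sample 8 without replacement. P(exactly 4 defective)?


Hypergeometric: C(23,4)×C(21,4)/C(44,8)
= 8855×5985/177232627 = 253575/848003

P(X=4) = 253575/848003 ≈ 29.90%


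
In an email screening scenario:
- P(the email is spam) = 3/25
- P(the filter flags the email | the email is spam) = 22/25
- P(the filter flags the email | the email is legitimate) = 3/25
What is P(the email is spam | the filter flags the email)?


Using Bayes' theorem:
P(A|B) = P(B|A)·P(A) / P(B)

P(the filter flags the email) = 22/25 × 3/25 + 3/25 × 22/25
= 66/625 + 66/625 = 132/625

P(the email is spam|the filter flags the email) = (66/625) / (132/625) = 1/2

P(the email is spam|the filter flags the email) = 1/2 ≈ 50.00%


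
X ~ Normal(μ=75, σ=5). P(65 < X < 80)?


z₁=(65-75)/5=-2.0, z₂=(80-75)/5=1.0
P = Φ(1.0) - Φ(-2.0) = 0.841345 - 0.022750 = 0.818595 ≈ 0.8186

P(65 < X < 80) ≈ 0.8186


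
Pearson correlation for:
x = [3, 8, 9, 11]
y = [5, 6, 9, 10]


n=4, Σx=31, Σy=30, Σxy=254, Σx²=275, Σy²=242
r = (4×254 - 31×30)/√((4×275 - 31²)(4×242 - 30²))
= 86/√(139×68) = 86/√9452 ≈ 86/97.2214 ≈ 0.8846

r ≈ 0.8846


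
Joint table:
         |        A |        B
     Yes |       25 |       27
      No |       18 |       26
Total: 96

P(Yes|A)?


P(Yes|A) = 25/(25+18) = 25/43

P = 25/43 ≈ 58.14%


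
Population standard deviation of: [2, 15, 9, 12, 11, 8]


Mean = 57/6 = 19/2
  (2-19/2)²=225/4
  (15-19/2)²=121/4
  (9-19/2)²=1/4
  (12-19/2)²=25/4
  (11-19/2)²=9/4
  (8-19/2)²=9/4
Σ(x-μ)² = 195/2
σ² = (195/2)/6 = 65/4

σ = √(65/4) ≈ 4.0311


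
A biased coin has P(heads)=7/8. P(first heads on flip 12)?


Geometric: P(X=12) = (1-p)^(k-1)×p = (1/8)^11×7/8 = 7/68719476736

P(X=12) = 7/68719476736 ≈ 0.00%


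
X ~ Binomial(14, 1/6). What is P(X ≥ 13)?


P(X ≥ 13) = Σ P(X=i) for i=13..14
P(X=13) = 35/39182082048
P(X=14) = 1/78364164096
Sum = 71/78364164096

P(X ≥ 13) = 71/78364164096 ≈ 0.00%


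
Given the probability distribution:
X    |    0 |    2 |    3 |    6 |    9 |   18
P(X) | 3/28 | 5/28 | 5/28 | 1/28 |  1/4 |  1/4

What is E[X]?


E[X] = Σ x·P(X=x)
= (0)×(3/28) + (2)×(5/28) + (3)×(5/28) + (6)×(1/28) + (9)×(1/4) + (18)×(1/4)
= 55/7

E[X] = 55/7


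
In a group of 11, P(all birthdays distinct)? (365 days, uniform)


P(all different) = Π(365-i)/365 for i=0..10
= (365/365)×(364/365)×...×(355/365)
= 0.858859

P ≈ 0.8589 ≈ 85.89%


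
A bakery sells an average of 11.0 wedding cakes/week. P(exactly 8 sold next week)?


Poisson(λ=11.0): P(X=8) = e^(-λ)×λ^k/k!
= e^(-11.0) × 11.0^8 / 8!
≈ 1.670170079e-05 × 214358881 / 40320 ≈ 0.088794

P(X=8) ≈ 0.088794 ≈ 8.88%


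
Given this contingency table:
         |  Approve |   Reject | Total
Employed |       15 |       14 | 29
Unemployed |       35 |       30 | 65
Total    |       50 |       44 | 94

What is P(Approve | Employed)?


P(Approve | Employed) = 15/(15+14) = 15/29

P(Approve|Employed) = 15/29 ≈ 51.72%


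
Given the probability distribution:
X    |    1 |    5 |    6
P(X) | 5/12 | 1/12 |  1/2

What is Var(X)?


E[X] = 23/6
E[X²] = 41/2
Var(X) = E[X²] - (E[X])² = 41/2 - 529/36 = 209/36

Var(X) = 209/36 ≈ 5.8056


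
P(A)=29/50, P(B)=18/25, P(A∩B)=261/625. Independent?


P(A)×P(B) = 261/625
P(A∩B) = 261/625
Equal ✓ → Independent

Yes, independent


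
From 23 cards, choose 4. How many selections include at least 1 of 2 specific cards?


Complement: C(23,4) - C(21,4) = 8855 - 5985 = 2870

2870


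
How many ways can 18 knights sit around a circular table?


Circular arrangements of 18 distinct objects: fix one position to break rotational symmetry.
(n-1)! = 17! = 355687428096000

355687428096000


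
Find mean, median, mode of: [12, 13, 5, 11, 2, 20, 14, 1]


Sorted: [1, 2, 5, 11, 12, 13, 14, 20]
Mean = 78/8 = 39/4
Median = 23/2
Freq: {12: 1, 13: 1, 5: 1, 11: 1, 2: 1, 20: 1, 14: 1, 1: 1}
Mode: No mode

Mean=39/4, Median=23/2, Mode=No mode


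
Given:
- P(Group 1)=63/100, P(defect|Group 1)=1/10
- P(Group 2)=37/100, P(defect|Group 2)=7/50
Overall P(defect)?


P(B) = Σ P(B|Aᵢ)×P(Aᵢ)
  1/10×63/100 = 63/1000
  7/50×37/100 = 259/5000
Sum = 287/2500

P(defect) = 287/2500 ≈ 11.48%


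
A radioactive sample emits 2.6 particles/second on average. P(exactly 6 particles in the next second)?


Poisson(λ=2.6): P(X=6) = e^(-λ)×λ^k/k!
= e^(-2.6) × 2.6^6 / 6!
≈ 0.07427357821 × 308.915776 / 720 ≈ 0.031867

P(X=6) ≈ 0.031867 ≈ 3.19%


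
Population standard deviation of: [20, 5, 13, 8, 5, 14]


Mean = 65/6
  (20-65/6)²=3025/36
  (5-65/6)²=1225/36
  (13-65/6)²=169/36
  (8-65/6)²=289/36
  (5-65/6)²=1225/36
  (14-65/6)²=361/36
Σ(x-μ)² = 1049/6
σ² = (1049/6)/6 = 1049/36

σ = √(1049/36) ≈ 5.3980


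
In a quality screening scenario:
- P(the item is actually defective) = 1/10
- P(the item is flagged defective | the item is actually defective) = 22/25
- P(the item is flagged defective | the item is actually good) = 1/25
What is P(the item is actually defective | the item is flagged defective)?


Using Bayes' theorem:
P(A|B) = P(B|A)·P(A) / P(B)

P(the item is flagged defective) = 22/25 × 1/10 + 1/25 × 9/10
= 11/125 + 9/250 = 31/250

P(the item is actually defective|the item is flagged defective) = (11/125) / (31/250) = 22/31

P(the item is actually defective|the item is flagged defective) = 22/31 ≈ 70.97%


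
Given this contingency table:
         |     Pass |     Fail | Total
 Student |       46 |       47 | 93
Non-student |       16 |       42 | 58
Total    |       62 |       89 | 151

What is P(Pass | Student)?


P(Pass | Student) = 46/(46+47) = 46/93

P(Pass|Student) = 46/93 ≈ 49.46%


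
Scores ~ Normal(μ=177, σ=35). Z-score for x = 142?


z = (x - μ)/σ = (142 - 177)/35 = -1.0

z = -1.0


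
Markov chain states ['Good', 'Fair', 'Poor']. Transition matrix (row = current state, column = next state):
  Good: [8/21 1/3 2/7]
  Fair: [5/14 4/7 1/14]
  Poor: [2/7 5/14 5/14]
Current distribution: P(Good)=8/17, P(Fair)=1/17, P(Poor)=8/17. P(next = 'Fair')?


P(next=Fair) = Σᵢ P(now=i)×P(i→Fair)
= 8/17×1/3 + 1/17×4/7 + 8/17×5/14
= 8/51 + 4/119 + 20/119 = 128/357

P = 128/357 ≈ 0.3585


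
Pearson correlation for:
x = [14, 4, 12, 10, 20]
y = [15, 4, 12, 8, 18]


n=5, Σx=60, Σy=57, Σxy=810, Σx²=856, Σy²=773
r = (5×810 - 60×57)/√((5×856 - 60²)(5×773 - 57²))
= 630/√(680×616) = 630/√418880 ≈ 630/647.2094 ≈ 0.9734

r ≈ 0.9734
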